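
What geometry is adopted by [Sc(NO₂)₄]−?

tetrahedral

Each nitro (N-bound nitrite) is −1; balancing the −1 overall charge requires Sc(III).
Group 3 minus oxidation state 3 gives a d⁰ configuration.
Coordination number: 4.
A d⁰ ion has no crystal-field stabilisation preference between square planar and tetrahedral, so four ligands adopt the sterically favoured tetrahedral geometry.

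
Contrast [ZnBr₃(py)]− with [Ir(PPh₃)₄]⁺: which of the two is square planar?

[Ir(PPh₃)₄]⁺

For [ZnBr₃(py)]−: Each bromide is −1; pyridine is neutral; balancing the −1 overall charge requires Zn(II). Group 12 minus oxidation state 2 gives a d¹⁰ configuration. A d¹⁰ ion has no crystal-field stabilisation preference between square planar and tetrahedral, so four ligands adopt the sterically favoured tetrahedral geometry. → tetrahedral.
For [Ir(PPh₃)₄]⁺: Summing ligand charges against the +1 overall charge gives an oxidation state of +1 for iridium. Group 9 minus oxidation state 1 gives a d⁸ configuration. A 5d d⁸ ion has a large crystal-field splitting; square planar leaves the high-energy d_{x²−y²} orbital empty and maximises CFSE. → square planar.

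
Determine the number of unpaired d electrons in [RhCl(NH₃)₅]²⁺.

Each chloride is −1; ammonia is neutral; balancing the +2 overall charge requires Rh(III).
Rhodium is a group-9 element; Rh(III) is therefore d⁶.
The spin state decides the count: a 4d ion has a large Δₒ and is invariably low-spin.
An octahedral low-spin d⁶ ion is t₂g⁶e_g⁰, giving 0 unpaired electrons.

0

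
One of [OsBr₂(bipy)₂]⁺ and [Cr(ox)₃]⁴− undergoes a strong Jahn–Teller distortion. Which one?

[OsBr₂(bipy)₂]⁺: Each bromide is −1; 2,2′-bipyridine is neutral; balancing the +1 overall charge requires Os(III). Os sits in group 8, so the d-electron count is 8 − 3 = 5. A 5d ion has a large Δₒ and is invariably low-spin. The d⁵ configuration leaves the e_g set evenly filled (or empty) — no strong Jahn–Teller driving force.
[Cr(ox)₃]⁴−: Summing ligand charges against the −4 overall charge gives an oxidation state of +2 for chromium. Chromium is a group-6 element; Cr(II) is therefore d⁴. Oxalate is a weak-field ligand for a first-row metal, so the complex is high-spin. The t₂g³e_g¹ (high-spin) configuration has an unevenly filled e_g set; the Jahn–Teller theorem predicts a tetragonal distortion (typically axial elongation) to lift the degeneracy.

[Cr(ox)₃]⁴−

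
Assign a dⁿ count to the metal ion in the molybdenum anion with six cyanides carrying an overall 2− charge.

Each cyanide is −1; balancing the −2 overall charge requires Mo(IV).
Molybdenum is a group-6 element; Mo(IV) is therefore d².

d²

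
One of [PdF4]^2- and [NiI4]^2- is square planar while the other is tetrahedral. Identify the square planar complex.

[PdF4]^2-

For [PdF4]^2-: Each fluoride is −1; balancing the −2 overall charge requires Pd(II). Group 10 minus oxidation state 2 gives a d⁸ configuration. A 4d d⁸ ion has a large crystal-field splitting; square planar leaves the high-energy d_{x²−y²} orbital empty and maximises CFSE. → square planar.
For [NiI4]^2-: Each iodide is −1; balancing the −2 overall charge requires Ni(II). Nickel is a group-10 element; Ni(II) is therefore d⁸. Iodide is a weak-field ligand. With weak-field ligands the CFSE gain from square planar is small, so a 3d d⁸ ion takes the sterically preferred tetrahedral geometry. → tetrahedral.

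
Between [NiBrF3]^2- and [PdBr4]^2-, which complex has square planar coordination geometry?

[PdBr4]^2-

For [NiBrF3]^2-: Summing ligand charges against the −2 overall charge gives an oxidation state of +2 for nickel. Ni sits in group 10, so the d-electron count is 10 − 2 = 8. Bromide and fluoride are weak-field ligands. With weak-field ligands the CFSE gain from square planar is small, so a 3d d⁸ ion takes the sterically preferred tetrahedral geometry. → tetrahedral.
For [PdBr4]^2-: Ligand charges: each bromide is −1. With an overall charge of −2 the palladium centre must be in the +2 oxidation state. Palladium is a group-10 element; Pd(II) is therefore d⁸. A 4d d⁸ ion has a large crystal-field splitting; square planar leaves the high-energy d_{x²−y²} orbital empty and maximises CFSE. → square planar.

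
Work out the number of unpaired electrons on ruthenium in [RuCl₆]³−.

1 unpaired electron

Summing ligand charges against the −3 overall charge gives an oxidation state of +3 for ruthenium.
Group 8 minus oxidation state 3 gives a d⁵ configuration.
The spin state decides the count: a 4d ion has a large Δₒ and is invariably low-spin.
An octahedral low-spin d⁵ ion is t₂g⁵e_g⁰, giving 1 unpaired electron.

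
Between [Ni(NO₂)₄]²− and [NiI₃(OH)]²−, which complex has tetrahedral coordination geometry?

[NiI₃(OH)]²−

For [Ni(NO₂)₄]²−: Each nitro (N-bound nitrite) is −1; balancing the −2 overall charge requires Ni(II). Ni sits in group 10, so the d-electron count is 10 − 2 = 8. Nitro (N-bound nitrite) is a strong-field ligand (high in the spectrochemical series). A 3d d⁸ ion with strong-field ligands gains enough CFSE to favour square planar over tetrahedral. → square planar.
For [NiI₃(OH)]²−: Each iodide is −1; each hydroxide is −1; balancing the −2 overall charge requires Ni(II). Ni sits in group 10, so the d-electron count is 10 − 2 = 8. Hydroxide and iodide are weak-field ligands. With weak-field ligands the CFSE gain from square planar is small, so a 3d d⁸ ion takes the sterically preferred tetrahedral geometry. → tetrahedral.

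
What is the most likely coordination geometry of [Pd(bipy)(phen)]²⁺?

Summing ligand charges against the +2 overall charge gives an oxidation state of +2 for palladium.
Group 10 minus oxidation state 2 gives a d⁸ configuration.
Counting donor atoms: 1×2,2′-bipyridine (bidentate) → 2 donors; 1×1,10-phenanthroline (bidentate) → 2 donors. Coordination number = 4.
A 4d d⁸ ion has a large crystal-field splitting; square planar leaves the high-energy d_{x²−y²} orbital empty and maximises CFSE.

square planar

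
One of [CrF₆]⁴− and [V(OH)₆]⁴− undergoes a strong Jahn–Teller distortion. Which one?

[CrF₆]⁴−

[CrF₆]⁴−: Each fluoride is −1; balancing the −4 overall charge requires Cr(II). Group 6 minus oxidation state 2 gives a d⁴ configuration. Fluoride is a weak-field ligand for a first-row metal, so the complex is high-spin. The t₂g³e_g¹ (high-spin) configuration has an unevenly filled e_g set; the Jahn–Teller theorem predicts a tetragonal distortion (typically axial elongation) to lift the degeneracy.
[V(OH)₆]⁴−: Ligand charges: each hydroxide is −1. With an overall charge of −4 the vanadium centre must be in the +2 oxidation state. V sits in group 5, so the d-electron count is 5 − 2 = 3. The d³ configuration leaves the e_g set evenly filled (or empty) — no strong Jahn–Teller driving force.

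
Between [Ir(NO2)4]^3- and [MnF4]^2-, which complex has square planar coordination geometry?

For [Ir(NO2)4]^3-: Each nitro (N-bound nitrite) is −1; balancing the −3 overall charge requires Ir(I). Iridium is a group-9 element; Ir(I) is therefore d⁸. A 5d d⁸ ion has a large crystal-field splitting; square planar leaves the high-energy d_{x²−y²} orbital empty and maximises CFSE. → square planar.
For [MnF4]^2-: Each fluoride is −1; balancing the −2 overall charge requires Mn(II). Mn sits in group 7, so the d-electron count is 7 − 2 = 5. A high-spin d⁵ ion has zero CFSE in either geometry, so four ligands adopt the sterically favoured tetrahedral geometry. → tetrahedral.

[Ir(NO2)4]^3-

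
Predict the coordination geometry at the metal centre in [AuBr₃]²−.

Summing ligand charges against the −2 overall charge gives an oxidation state of +1 for gold.
Gold is a group-11 element; Au(I) is therefore d¹⁰.
With 3 monodentate ligands the coordination number is 3.
Three ligands around a d¹⁰ centre minimise repulsion in a trigonal-planar arrangement.

trigonal planar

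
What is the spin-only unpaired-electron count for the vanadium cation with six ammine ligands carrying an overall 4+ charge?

1

Summing ligand charges against the +4 overall charge gives an oxidation state of +4 for vanadium.
Group 5 minus oxidation state 4 gives a d¹ configuration.
In an octahedral field the d¹ configuration is t₂g¹e_g⁰ (only one arrangement possible), giving 1 unpaired electron.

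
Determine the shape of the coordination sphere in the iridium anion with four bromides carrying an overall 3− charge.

Ligand charges: each bromide is −1. With an overall charge of −3 the iridium centre must be in the +1 oxidation state.
Ir sits in group 9, so the d-electron count is 9 − 1 = 8.
Coordination number: 4.
A 5d d⁸ ion has a large crystal-field splitting; square planar leaves the high-energy d_{x²−y²} orbital empty and maximises CFSE.

square planar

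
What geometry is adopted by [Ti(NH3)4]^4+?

Summing ligand charges against the +4 overall charge gives an oxidation state of +4 for titanium.
Ti sits in group 4, so the d-electron count is 4 − 4 = 0.
Coordination number: 4.
A d⁰ ion has no crystal-field stabilisation preference between square planar and tetrahedral, so four ligands adopt the sterically favoured tetrahedral geometry.

tetrahedral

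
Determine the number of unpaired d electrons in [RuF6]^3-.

1 unpaired electron

Each fluoride is −1; balancing the −3 overall charge requires Ru(III).
Ru sits in group 8, so the d-electron count is 8 − 3 = 5.
The spin state decides the count: a 4d ion has a large Δₒ and is invariably low-spin.
An octahedral low-spin d⁵ ion is t₂g⁵e_g⁰, giving 1 unpaired electron.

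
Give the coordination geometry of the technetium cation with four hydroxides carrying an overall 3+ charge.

tetrahedral

Each hydroxide is −1; balancing the +3 overall charge requires Tc(VII).
Tc sits in group 7, so the d-electron count is 7 − 7 = 0.
Coordination number: 4.
A d⁰ ion has no crystal-field stabilisation preference between square planar and tetrahedral, so four ligands adopt the sterically favoured tetrahedral geometry.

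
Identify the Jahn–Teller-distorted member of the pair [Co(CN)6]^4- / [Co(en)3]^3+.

[Co(CN)6]^4-: Each cyanide is −1; balancing the −4 overall charge requires Co(II). Co sits in group 9, so the d-electron count is 9 − 2 = 7. Cyanide is a strong-field ligand (high in the spectrochemical series) for a first-row metal, so the complex is low-spin. The t₂g⁶e_g¹ (low-spin) configuration has an unevenly filled e_g set; the Jahn–Teller theorem predicts a tetragonal distortion (typically axial elongation) to lift the degeneracy.
[Co(en)3]^3+: Ligand charges: ethylenediamine is neutral. With an overall charge of +3 the cobalt centre must be in the +3 oxidation state. Group 9 minus oxidation state 3 gives a d⁶ configuration. Co(III) has an exceptionally large octahedral splitting and is low-spin with essentially every ligand except fluoride. The d⁶ configuration leaves the e_g set evenly filled (or empty) — no strong Jahn–Teller driving force.

[Co(CN)6]^4-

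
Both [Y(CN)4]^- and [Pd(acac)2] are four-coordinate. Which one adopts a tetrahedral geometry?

For [Y(CN)4]^-: Ligand charges: each cyanide is −1. With an overall charge of −1 the yttrium centre must be in the +3 oxidation state. Y sits in group 3, so the d-electron count is 3 − 3 = 0. A d⁰ ion has no crystal-field stabilisation preference between square planar and tetrahedral, so four ligands adopt the sterically favoured tetrahedral geometry. → tetrahedral.
For [Pd(acac)2]: Summing ligand charges against the 0 overall charge gives an oxidation state of +2 for palladium. Palladium is a group-10 element; Pd(II) is therefore d⁸. A 4d d⁸ ion has a large crystal-field splitting; square planar leaves the high-energy d_{x²−y²} orbital empty and maximises CFSE. → square planar.

[Y(CN)4]^-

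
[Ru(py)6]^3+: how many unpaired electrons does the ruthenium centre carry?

Ligand charges: pyridine is neutral. With an overall charge of +3 the ruthenium centre must be in the +3 oxidation state.
Group 8 minus oxidation state 3 gives a d⁵ configuration.
The spin state decides the count: a 4d ion has a large Δₒ and is invariably low-spin.
An octahedral low-spin d⁵ ion is t₂g⁵e_g⁰, giving 1 unpaired electron.

1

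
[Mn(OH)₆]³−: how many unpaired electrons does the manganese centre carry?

4 unpaired electrons

Ligand charges: each hydroxide is −1. With an overall charge of −3 the manganese centre must be in the +3 oxidation state.
Group 7 minus oxidation state 3 gives a d⁴ configuration.
The spin state decides the count: Hydroxide is a weak-field ligand for a first-row metal, so the complex is high-spin.
An octahedral high-spin d⁴ ion is t₂g³e_g¹, giving 4 unpaired electrons.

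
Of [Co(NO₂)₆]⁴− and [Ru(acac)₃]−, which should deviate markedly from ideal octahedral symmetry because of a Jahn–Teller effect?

[Co(NO₂)₆]⁴−

[Co(NO₂)₆]⁴−: Ligand charges: each nitro (N-bound nitrite) is −1. With an overall charge of −4 the cobalt centre must be in the +2 oxidation state. Co sits in group 9, so the d-electron count is 9 − 2 = 7. Nitro (N-bound nitrite) is a strong-field ligand (high in the spectrochemical series) for a first-row metal, so the complex is low-spin. The t₂g⁶e_g¹ (low-spin) configuration has an unevenly filled e_g set; the Jahn–Teller theorem predicts a tetragonal distortion (typically axial elongation) to lift the degeneracy.
[Ru(acac)₃]−: Summing ligand charges against the −1 overall charge gives an oxidation state of +2 for ruthenium. Group 8 minus oxidation state 2 gives a d⁶ configuration. A 4d ion has a large Δₒ and is invariably low-spin. The d⁶ configuration leaves the e_g set evenly filled (or empty) — no strong Jahn–Teller driving force.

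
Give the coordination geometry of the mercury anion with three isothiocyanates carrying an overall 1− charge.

trigonal planar

Each isothiocyanate is −1; balancing the −1 overall charge requires Hg(II).
Mercury is a group-12 element; Hg(II) is therefore d¹⁰.
With 3 monodentate ligands the coordination number is 3.
Three ligands around a d¹⁰ centre minimise repulsion in a trigonal-planar arrangement.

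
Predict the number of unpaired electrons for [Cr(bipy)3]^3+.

3

Summing ligand charges against the +3 overall charge gives an oxidation state of +3 for chromium.
Group 6 minus oxidation state 3 gives a d³ configuration.
Counting donor atoms: 3×2,2′-bipyridine (bidentate) → 6 donors. Coordination number = 6.
In an octahedral field the d³ configuration is t₂g³e_g⁰ (only one arrangement possible), giving 3 unpaired electrons.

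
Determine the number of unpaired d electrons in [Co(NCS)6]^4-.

3 unpaired electrons

Each isothiocyanate is −1; balancing the −4 overall charge requires Co(II).
Cobalt is a group-9 element; Co(II) is therefore d⁷.
The spin state decides the count: Isothiocyanate is a weak-field ligand for a first-row metal, so the complex is high-spin.
An octahedral high-spin d⁷ ion is t₂g⁵e_g², giving 3 unpaired electrons.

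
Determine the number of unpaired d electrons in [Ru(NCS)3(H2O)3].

Each isothiocyanate is −1; water is neutral; balancing the 0 overall charge requires Ru(III).
Ru sits in group 8, so the d-electron count is 8 − 3 = 5.
The spin state decides the count: a 4d ion has a large Δₒ and is invariably low-spin.
An octahedral low-spin d⁵ ion is t₂g⁵e_g⁰, giving 1 unpaired electron.

1 unpaired electron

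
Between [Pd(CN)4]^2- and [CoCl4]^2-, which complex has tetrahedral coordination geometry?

For [Pd(CN)4]^2-: Each cyanide is −1; balancing the −2 overall charge requires Pd(II). Pd sits in group 10, so the d-electron count is 10 − 2 = 8. A 4d d⁸ ion has a large crystal-field splitting; square planar leaves the high-energy d_{x²−y²} orbital empty and maximises CFSE. → square planar.
For [CoCl4]^2-: Summing ligand charges against the −2 overall charge gives an oxidation state of +2 for cobalt. Co sits in group 9, so the d-electron count is 9 − 2 = 7. For a high-spin 3d d⁷ ion with weak-field ligands the small Δₜ gives little square-planar CFSE advantage, so four ligands adopt the sterically favoured tetrahedral geometry. → tetrahedral.

[CoCl4]^2-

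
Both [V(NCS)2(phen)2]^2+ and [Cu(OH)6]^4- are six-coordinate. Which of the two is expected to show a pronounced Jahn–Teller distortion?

[Cu(OH)6]^4-

[V(NCS)2(phen)2]^2+: Summing ligand charges against the +2 overall charge gives an oxidation state of +4 for vanadium. V sits in group 5, so the d-electron count is 5 − 4 = 1. The d¹ configuration leaves the e_g set evenly filled (or empty) — no strong Jahn–Teller driving force.
[Cu(OH)6]^4-: Summing ligand charges against the −4 overall charge gives an oxidation state of +2 for copper. Group 11 minus oxidation state 2 gives a d⁹ configuration. The t₂g⁶e_g³ configuration has an unevenly filled e_g set; the Jahn–Teller theorem predicts a tetragonal distortion (typically axial elongation) to lift the degeneracy.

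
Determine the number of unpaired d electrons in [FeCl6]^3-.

5 unpaired electrons

Ligand charges: each chloride is −1. With an overall charge of −3 the iron centre must be in the +3 oxidation state.
Group 8 minus oxidation state 3 gives a d⁵ configuration.
The spin state decides the count: Chloride is a weak-field ligand for a first-row metal, so the complex is high-spin.
An octahedral high-spin d⁵ ion is t₂g³e_g², giving 5 unpaired electrons.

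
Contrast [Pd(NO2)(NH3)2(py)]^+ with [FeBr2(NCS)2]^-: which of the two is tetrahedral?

For [Pd(NO2)(NH3)2(py)]^+: Ligand charges: each nitro (N-bound nitrite) is −1; ammonia is neutral; pyridine is neutral. With an overall charge of +1 the palladium centre must be in the +2 oxidation state. Group 10 minus oxidation state 2 gives a d⁸ configuration. A 4d d⁸ ion has a large crystal-field splitting; square planar leaves the high-energy d_{x²−y²} orbital empty and maximises CFSE. → square planar.
For [FeBr2(NCS)2]^-: Summing ligand charges against the −1 overall charge gives an oxidation state of +3 for iron. Iron is a group-8 element; Fe(III) is therefore d⁵. A high-spin d⁵ ion has zero CFSE in either geometry, so four ligands adopt the sterically favoured tetrahedral geometry. → tetrahedral.

[FeBr2(NCS)2]^-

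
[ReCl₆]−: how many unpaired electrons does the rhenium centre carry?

2 unpaired electrons

Summing ligand charges against the −1 overall charge gives an oxidation state of +5 for rhenium.
Rhenium is a group-7 element; Re(V) is therefore d².
In an octahedral field the d² configuration is t₂g²e_g⁰ (only one arrangement possible), giving 2 unpaired electrons.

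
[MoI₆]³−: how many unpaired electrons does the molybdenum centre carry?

3

Summing ligand charges against the −3 overall charge gives an oxidation state of +3 for molybdenum.
Mo sits in group 6, so the d-electron count is 6 − 3 = 3.
In an octahedral field the d³ configuration is t₂g³e_g⁰ (only one arrangement possible), giving 3 unpaired electrons.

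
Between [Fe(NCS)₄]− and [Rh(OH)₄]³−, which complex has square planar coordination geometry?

For [Fe(NCS)₄]−: Summing ligand charges against the −1 overall charge gives an oxidation state of +3 for iron. Fe sits in group 8, so the d-electron count is 8 − 3 = 5. A high-spin d⁵ ion has zero CFSE in either geometry, so four ligands adopt the sterically favoured tetrahedral geometry. → tetrahedral.
For [Rh(OH)₄]³−: Each hydroxide is −1; balancing the −3 overall charge requires Rh(I). Rh sits in group 9, so the d-electron count is 9 − 1 = 8. A 4d d⁸ ion has a large crystal-field splitting; square planar leaves the high-energy d_{x²−y²} orbital empty and maximises CFSE. → square planar.

[Rh(OH)₄]³−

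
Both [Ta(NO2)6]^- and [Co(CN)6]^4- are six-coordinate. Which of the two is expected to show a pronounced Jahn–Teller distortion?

[Co(CN)6]^4-

[Ta(NO2)6]^-: Summing ligand charges against the −1 overall charge gives an oxidation state of +5 for tantalum. Group 5 minus oxidation state 5 gives a d⁰ configuration. The d⁰ configuration leaves the e_g set evenly filled (or empty) — no strong Jahn–Teller driving force.
[Co(CN)6]^4-: Ligand charges: each cyanide is −1. With an overall charge of −4 the cobalt centre must be in the +2 oxidation state. Co sits in group 9, so the d-electron count is 9 − 2 = 7. Cyanide is a strong-field ligand (high in the spectrochemical series) for a first-row metal, so the complex is low-spin. The t₂g⁶e_g¹ (low-spin) configuration has an unevenly filled e_g set; the Jahn–Teller theorem predicts a tetragonal distortion (typically axial elongation) to lift the degeneracy.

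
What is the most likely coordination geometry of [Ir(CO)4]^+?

square planar

Summing ligand charges against the +1 overall charge gives an oxidation state of +1 for iridium.
Iridium is a group-9 element; Ir(I) is therefore d⁸.
Coordination number: 4.
A 5d d⁸ ion has a large crystal-field splitting; square planar leaves the high-energy d_{x²−y²} orbital empty and maximises CFSE.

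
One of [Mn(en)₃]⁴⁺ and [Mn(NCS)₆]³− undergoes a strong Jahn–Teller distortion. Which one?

[Mn(en)₃]⁴⁺: Summing ligand charges against the +4 overall charge gives an oxidation state of +4 for manganese. Mn sits in group 7, so the d-electron count is 7 − 4 = 3. The d³ configuration leaves the e_g set evenly filled (or empty) — no strong Jahn–Teller driving force.
[Mn(NCS)₆]³−: Each isothiocyanate is −1; balancing the −3 overall charge requires Mn(III). Group 7 minus oxidation state 3 gives a d⁴ configuration. Isothiocyanate is a weak-field ligand for a first-row metal, so the complex is high-spin. The t₂g³e_g¹ (high-spin) configuration has an unevenly filled e_g set; the Jahn–Teller theorem predicts a tetragonal distortion (typically axial elongation) to lift the degeneracy.

[Mn(NCS)₆]³−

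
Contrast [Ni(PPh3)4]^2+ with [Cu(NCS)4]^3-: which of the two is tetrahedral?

For [Ni(PPh3)4]^2+: Triphenylphosphine is neutral; balancing the +2 overall charge requires Ni(II). Ni sits in group 10, so the d-electron count is 10 − 2 = 8. Triphenylphosphine is a strong-field ligand (high in the spectrochemical series). A 3d d⁸ ion with strong-field ligands gains enough CFSE to favour square planar over tetrahedral. → square planar.
For [Cu(NCS)4]^3-: Summing ligand charges against the −3 overall charge gives an oxidation state of +1 for copper. Group 11 minus oxidation state 1 gives a d¹⁰ configuration. A d¹⁰ ion has no crystal-field stabilisation preference between square planar and tetrahedral, so four ligands adopt the sterically favoured tetrahedral geometry. → tetrahedral.

[Cu(NCS)4]^3-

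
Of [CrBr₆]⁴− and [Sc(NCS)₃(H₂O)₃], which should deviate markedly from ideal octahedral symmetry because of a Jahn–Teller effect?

[CrBr₆]⁴−

[CrBr₆]⁴−: Summing ligand charges against the −4 overall charge gives an oxidation state of +2 for chromium. Group 6 minus oxidation state 2 gives a d⁴ configuration. Bromide is a weak-field ligand for a first-row metal, so the complex is high-spin. The t₂g³e_g¹ (high-spin) configuration has an unevenly filled e_g set; the Jahn–Teller theorem predicts a tetragonal distortion (typically axial elongation) to lift the degeneracy.
[Sc(NCS)₃(H₂O)₃]: Each isothiocyanate is −1; water is neutral; balancing the 0 overall charge requires Sc(III). Sc sits in group 3, so the d-electron count is 3 − 3 = 0. The d⁰ configuration leaves the e_g set evenly filled (or empty) — no strong Jahn–Teller driving force.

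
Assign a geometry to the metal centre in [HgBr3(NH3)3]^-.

Each bromide is −1; ammonia is neutral; balancing the −1 overall charge requires Hg(II).
Hg sits in group 12, so the d-electron count is 12 − 2 = 10.
With 6 monodentate ligands the coordination number is 6.
Six donors around a single metal centre give an octahedral coordination sphere.

octahedral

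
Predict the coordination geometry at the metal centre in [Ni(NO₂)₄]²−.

Each nitro (N-bound nitrite) is −1; balancing the −2 overall charge requires Ni(II).
Group 10 minus oxidation state 2 gives a d⁸ configuration.
Coordination number: 4.
Nitro (N-bound nitrite) is a strong-field ligand (high in the spectrochemical series).
A 3d d⁸ ion with strong-field ligands gains enough CFSE to favour square planar over tetrahedral.

square planar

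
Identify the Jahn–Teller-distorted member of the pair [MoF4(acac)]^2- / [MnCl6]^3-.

[MoF4(acac)]^2-: Summing ligand charges against the −2 overall charge gives an oxidation state of +3 for molybdenum. Molybdenum is a group-6 element; Mo(III) is therefore d³. The d³ configuration leaves the e_g set evenly filled (or empty) — no strong Jahn–Teller driving force.
[MnCl6]^3-: Ligand charges: each chloride is −1. With an overall charge of −3 the manganese centre must be in the +3 oxidation state. Group 7 minus oxidation state 3 gives a d⁴ configuration. Chloride is a weak-field ligand for a first-row metal, so the complex is high-spin. The t₂g³e_g¹ (high-spin) configuration has an unevenly filled e_g set; the Jahn–Teller theorem predicts a tetragonal distortion (typically axial elongation) to lift the degeneracy.

[MnCl6]^3-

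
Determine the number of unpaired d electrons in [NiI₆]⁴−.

2

Summing ligand charges against the −4 overall charge gives an oxidation state of +2 for nickel.
Ni sits in group 10, so the d-electron count is 10 − 2 = 8.
In an octahedral field the d⁸ configuration is t₂g⁶e_g² (only one arrangement possible), giving 2 unpaired electrons.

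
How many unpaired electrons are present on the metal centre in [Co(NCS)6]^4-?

3

Each isothiocyanate is −1; balancing the −4 overall charge requires Co(II).
Co sits in group 9, so the d-electron count is 9 − 2 = 7.
The spin state decides the count: Isothiocyanate is a weak-field ligand for a first-row metal, so the complex is high-spin.
An octahedral high-spin d⁷ ion is t₂g⁵e_g², giving 3 unpaired electrons.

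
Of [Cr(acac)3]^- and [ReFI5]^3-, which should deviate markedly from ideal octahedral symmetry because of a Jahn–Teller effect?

[Cr(acac)3]^-

[Cr(acac)3]^-: Each acetylacetonate is −1; balancing the −1 overall charge requires Cr(II). Chromium is a group-6 element; Cr(II) is therefore d⁴. Acetylacetonate is a weak-field ligand for a first-row metal, so the complex is high-spin. The t₂g³e_g¹ (high-spin) configuration has an unevenly filled e_g set; the Jahn–Teller theorem predicts a tetragonal distortion (typically axial elongation) to lift the degeneracy.
[ReFI5]^3-: Summing ligand charges against the −3 overall charge gives an oxidation state of +3 for rhenium. Rhenium is a group-7 element; Re(III) is therefore d⁴. A 5d ion has a large Δₒ and is invariably low-spin. The d⁴ configuration leaves the e_g set evenly filled (or empty) — no strong Jahn–Teller driving force.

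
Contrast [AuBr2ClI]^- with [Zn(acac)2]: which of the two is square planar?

[AuBr2ClI]^-

For [AuBr2ClI]^-: Ligand charges: each bromide is −1; each chloride is −1; each iodide is −1. With an overall charge of −1 the gold centre must be in the +3 oxidation state. Gold is a group-11 element; Au(III) is therefore d⁸. A 5d d⁸ ion has a large crystal-field splitting; square planar leaves the high-energy d_{x²−y²} orbital empty and maximises CFSE. → square planar.
For [Zn(acac)2]: Each acetylacetonate is −1; balancing the 0 overall charge requires Zn(II). Group 12 minus oxidation state 2 gives a d¹⁰ configuration. A d¹⁰ ion has no crystal-field stabilisation preference between square planar and tetrahedral, so four ligands adopt the sterically favoured tetrahedral geometry. → tetrahedral.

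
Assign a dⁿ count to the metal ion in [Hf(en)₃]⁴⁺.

d⁰

Ligand charges: ethylenediamine is neutral. With an overall charge of +4 the hafnium centre must be in the +4 oxidation state.
Hf sits in group 4, so the d-electron count is 4 − 4 = 0.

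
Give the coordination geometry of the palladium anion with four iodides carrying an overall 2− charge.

square planar

Each iodide is −1; balancing the −2 overall charge requires Pd(II).
Group 10 minus oxidation state 2 gives a d⁸ configuration.
Coordination number: 4.
A 4d d⁸ ion has a large crystal-field splitting; square planar leaves the high-energy d_{x²−y²} orbital empty and maximises CFSE.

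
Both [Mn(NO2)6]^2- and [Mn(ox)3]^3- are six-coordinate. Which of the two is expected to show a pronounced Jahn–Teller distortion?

[Mn(ox)3]^3-

[Mn(NO2)6]^2-: Summing ligand charges against the −2 overall charge gives an oxidation state of +4 for manganese. Manganese is a group-7 element; Mn(IV) is therefore d³. The d³ configuration leaves the e_g set evenly filled (or empty) — no strong Jahn–Teller driving force.
[Mn(ox)3]^3-: Summing ligand charges against the −3 overall charge gives an oxidation state of +3 for manganese. Group 7 minus oxidation state 3 gives a d⁴ configuration. Oxalate is a weak-field ligand for a first-row metal, so the complex is high-spin. The t₂g³e_g¹ (high-spin) configuration has an unevenly filled e_g set; the Jahn–Teller theorem predicts a tetragonal distortion (typically axial elongation) to lift the degeneracy.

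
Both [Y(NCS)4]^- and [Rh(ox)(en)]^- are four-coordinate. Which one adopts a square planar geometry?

[Rh(ox)(en)]^-

For [Y(NCS)4]^-: Summing ligand charges against the −1 overall charge gives an oxidation state of +3 for yttrium. Y sits in group 3, so the d-electron count is 3 − 3 = 0. A d⁰ ion has no crystal-field stabilisation preference between square planar and tetrahedral, so four ligands adopt the sterically favoured tetrahedral geometry. → tetrahedral.
For [Rh(ox)(en)]^-: Ligand charges: each oxalate is −2; ethylenediamine is neutral. With an overall charge of −1 the rhodium centre must be in the +1 oxidation state. Rh sits in group 9, so the d-electron count is 9 − 1 = 8. A 4d d⁸ ion has a large crystal-field splitting; square planar leaves the high-energy d_{x²−y²} orbital empty and maximises CFSE. → square planar.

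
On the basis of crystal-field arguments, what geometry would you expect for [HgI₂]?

linear

Ligand charges: each iodide is −1. With an overall charge of 0 the mercury centre must be in the +2 oxidation state.
Mercury is a group-12 element; Hg(II) is therefore d¹⁰.
With 2 monodentate ligands the coordination number is 2.
A d¹⁰ ion with only two ligands adopts a linear arrangement (sp hybridisation; no CFSE preference).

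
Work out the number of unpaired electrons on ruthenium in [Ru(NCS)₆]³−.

1 unpaired electron

Each isothiocyanate is −1; balancing the −3 overall charge requires Ru(III).
Ruthenium is a group-8 element; Ru(III) is therefore d⁵.
The spin state decides the count: a 4d ion has a large Δₒ and is invariably low-spin.
An octahedral low-spin d⁵ ion is t₂g⁵e_g⁰, giving 1 unpaired electron.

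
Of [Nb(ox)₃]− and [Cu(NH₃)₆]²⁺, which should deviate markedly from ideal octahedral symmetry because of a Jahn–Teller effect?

[Nb(ox)₃]−: Ligand charges: each oxalate is −2. With an overall charge of −1 the niobium centre must be in the +5 oxidation state. Nb sits in group 5, so the d-electron count is 5 − 5 = 0. The d⁰ configuration leaves the e_g set evenly filled (or empty) — no strong Jahn–Teller driving force.
[Cu(NH₃)₆]²⁺: Ligand charges: ammonia is neutral. With an overall charge of +2 the copper centre must be in the +2 oxidation state. Group 11 minus oxidation state 2 gives a d⁹ configuration. The t₂g⁶e_g³ configuration has an unevenly filled e_g set; the Jahn–Teller theorem predicts a tetragonal distortion (typically axial elongation) to lift the degeneracy.

[Cu(NH₃)₆]²⁺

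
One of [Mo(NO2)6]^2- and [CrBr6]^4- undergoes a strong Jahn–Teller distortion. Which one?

[Mo(NO2)6]^2-: Ligand charges: each nitro (N-bound nitrite) is −1. With an overall charge of −2 the molybdenum centre must be in the +4 oxidation state. Mo sits in group 6, so the d-electron count is 6 − 4 = 2. The d² configuration leaves the e_g set evenly filled (or empty) — no strong Jahn–Teller driving force.
[CrBr6]^4-: Summing ligand charges against the −4 overall charge gives an oxidation state of +2 for chromium. Group 6 minus oxidation state 2 gives a d⁴ configuration. Bromide is a weak-field ligand for a first-row metal, so the complex is high-spin. The t₂g³e_g¹ (high-spin) configuration has an unevenly filled e_g set; the Jahn–Teller theorem predicts a tetragonal distortion (typically axial elongation) to lift the degeneracy.

[CrBr6]^4-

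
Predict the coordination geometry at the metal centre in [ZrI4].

Summing ligand charges against the 0 overall charge gives an oxidation state of +4 for zirconium.
Zirconium is a group-4 element; Zr(IV) is therefore d⁰.
Coordination number: 4.
A d⁰ ion has no crystal-field stabilisation preference between square planar and tetrahedral, so four ligands adopt the sterically favoured tetrahedral geometry.

tetrahedral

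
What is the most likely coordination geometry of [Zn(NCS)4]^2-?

Each isothiocyanate is −1; balancing the −2 overall charge requires Zn(II).
Zinc is a group-12 element; Zn(II) is therefore d¹⁰.
With 4 monodentate ligands the coordination number is 4.
A d¹⁰ ion has no crystal-field stabilisation preference between square planar and tetrahedral, so four ligands adopt the sterically favoured tetrahedral geometry.

tetrahedral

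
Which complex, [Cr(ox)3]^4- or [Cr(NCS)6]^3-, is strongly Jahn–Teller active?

[Cr(ox)3]^4-

[Cr(ox)3]^4-: Ligand charges: each oxalate is −2. With an overall charge of −4 the chromium centre must be in the +2 oxidation state. Group 6 minus oxidation state 2 gives a d⁴ configuration. Oxalate is a weak-field ligand for a first-row metal, so the complex is high-spin. The t₂g³e_g¹ (high-spin) configuration has an unevenly filled e_g set; the Jahn–Teller theorem predicts a tetragonal distortion (typically axial elongation) to lift the degeneracy.
[Cr(NCS)6]^3-: Summing ligand charges against the −3 overall charge gives an oxidation state of +3 for chromium. Cr sits in group 6, so the d-electron count is 6 − 3 = 3. The d³ configuration leaves the e_g set evenly filled (or empty) — no strong Jahn–Teller driving force.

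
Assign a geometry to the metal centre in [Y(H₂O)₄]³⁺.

tetrahedral

Summing ligand charges against the +3 overall charge gives an oxidation state of +3 for yttrium.
Group 3 minus oxidation state 3 gives a d⁰ configuration.
Coordination number: 4.
A d⁰ ion has no crystal-field stabilisation preference between square planar and tetrahedral, so four ligands adopt the sterically favoured tetrahedral geometry.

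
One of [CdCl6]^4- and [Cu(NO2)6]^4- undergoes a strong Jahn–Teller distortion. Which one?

[CdCl6]^4-: Each chloride is −1; balancing the −4 overall charge requires Cd(II). Cd sits in group 12, so the d-electron count is 12 − 2 = 10. The d¹⁰ configuration leaves the e_g set evenly filled (or empty) — no strong Jahn–Teller driving force.
[Cu(NO2)6]^4-: Each nitro (N-bound nitrite) is −1; balancing the −4 overall charge requires Cu(II). Copper is a group-11 element; Cu(II) is therefore d⁹. The t₂g⁶e_g³ configuration has an unevenly filled e_g set; the Jahn–Teller theorem predicts a tetragonal distortion (typically axial elongation) to lift the degeneracy.

[Cu(NO2)6]^4-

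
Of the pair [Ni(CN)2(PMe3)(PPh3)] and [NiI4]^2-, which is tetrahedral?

For [Ni(CN)2(PMe3)(PPh3)]: Each cyanide is −1; trimethylphosphine is neutral; triphenylphosphine is neutral; balancing the 0 overall charge requires Ni(II). Ni sits in group 10, so the d-electron count is 10 − 2 = 8. Cyanide, trimethylphosphine, and triphenylphosphine are strong-field ligands (high in the spectrochemical series). A 3d d⁸ ion with strong-field ligands gains enough CFSE to favour square planar over tetrahedral. → square planar.
For [NiI4]^2-: Ligand charges: each iodide is −1. With an overall charge of −2 the nickel centre must be in the +2 oxidation state. Group 10 minus oxidation state 2 gives a d⁸ configuration. Iodide is a weak-field ligand. With weak-field ligands the CFSE gain from square planar is small, so a 3d d⁸ ion takes the sterically preferred tetrahedral geometry. → tetrahedral.

[NiI4]^2-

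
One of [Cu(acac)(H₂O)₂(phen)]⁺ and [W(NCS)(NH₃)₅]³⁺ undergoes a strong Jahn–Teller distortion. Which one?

[Cu(acac)(H₂O)₂(phen)]⁺

[Cu(acac)(H₂O)₂(phen)]⁺: Summing ligand charges against the +1 overall charge gives an oxidation state of +2 for copper. Cu sits in group 11, so the d-electron count is 11 − 2 = 9. The t₂g⁶e_g³ configuration has an unevenly filled e_g set; the Jahn–Teller theorem predicts a tetragonal distortion (typically axial elongation) to lift the degeneracy.
[W(NCS)(NH₃)₅]³⁺: Summing ligand charges against the +3 overall charge gives an oxidation state of +4 for tungsten. Tungsten is a group-6 element; W(IV) is therefore d². The d² configuration leaves the e_g set evenly filled (or empty) — no strong Jahn–Teller driving force.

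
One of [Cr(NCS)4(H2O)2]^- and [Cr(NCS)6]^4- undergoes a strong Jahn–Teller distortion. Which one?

[Cr(NCS)6]^4-

[Cr(NCS)4(H2O)2]^-: Each isothiocyanate is −1; water is neutral; balancing the −1 overall charge requires Cr(III). Chromium is a group-6 element; Cr(III) is therefore d³. The d³ configuration leaves the e_g set evenly filled (or empty) — no strong Jahn–Teller driving force.
[Cr(NCS)6]^4-: Ligand charges: each isothiocyanate is −1. With an overall charge of −4 the chromium centre must be in the +2 oxidation state. Group 6 minus oxidation state 2 gives a d⁴ configuration. Isothiocyanate is a weak-field ligand for a first-row metal, so the complex is high-spin. The t₂g³e_g¹ (high-spin) configuration has an unevenly filled e_g set; the Jahn–Teller theorem predicts a tetragonal distortion (typically axial elongation) to lift the degeneracy.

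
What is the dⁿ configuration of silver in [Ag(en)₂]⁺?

Ethylenediamine is neutral; balancing the +1 overall charge requires Ag(I).
Ag sits in group 11, so the d-electron count is 11 − 1 = 10.

d¹⁰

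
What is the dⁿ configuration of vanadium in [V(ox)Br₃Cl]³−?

d²

Ligand charges: each oxalate is −2; each bromide is −1; each chloride is −1. With an overall charge of −3 the vanadium centre must be in the +3 oxidation state.
V sits in group 5, so the d-electron count is 5 − 3 = 2.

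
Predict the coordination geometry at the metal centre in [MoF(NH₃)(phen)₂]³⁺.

Summing ligand charges against the +3 overall charge gives an oxidation state of +4 for molybdenum.
Molybdenum is a group-6 element; Mo(IV) is therefore d².
Counting donor atoms: 1×fluoride (monodentate) → 1 donor; 1×ammonia (monodentate) → 1 donor; 2×1,10-phenanthroline (bidentate) → 4 donors. Coordination number = 6.
Six donors around a single metal centre give an octahedral coordination sphere.

octahedral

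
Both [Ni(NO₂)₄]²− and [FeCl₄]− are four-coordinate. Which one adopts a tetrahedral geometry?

[FeCl₄]−

For [Ni(NO₂)₄]²−: Each nitro (N-bound nitrite) is −1; balancing the −2 overall charge requires Ni(II). Ni sits in group 10, so the d-electron count is 10 − 2 = 8. Nitro (N-bound nitrite) is a strong-field ligand (high in the spectrochemical series). A 3d d⁸ ion with strong-field ligands gains enough CFSE to favour square planar over tetrahedral. → square planar.
For [FeCl₄]−: Summing ligand charges against the −1 overall charge gives an oxidation state of +3 for iron. Group 8 minus oxidation state 3 gives a d⁵ configuration. A high-spin d⁵ ion has zero CFSE in either geometry, so four ligands adopt the sterically favoured tetrahedral geometry. → tetrahedral.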